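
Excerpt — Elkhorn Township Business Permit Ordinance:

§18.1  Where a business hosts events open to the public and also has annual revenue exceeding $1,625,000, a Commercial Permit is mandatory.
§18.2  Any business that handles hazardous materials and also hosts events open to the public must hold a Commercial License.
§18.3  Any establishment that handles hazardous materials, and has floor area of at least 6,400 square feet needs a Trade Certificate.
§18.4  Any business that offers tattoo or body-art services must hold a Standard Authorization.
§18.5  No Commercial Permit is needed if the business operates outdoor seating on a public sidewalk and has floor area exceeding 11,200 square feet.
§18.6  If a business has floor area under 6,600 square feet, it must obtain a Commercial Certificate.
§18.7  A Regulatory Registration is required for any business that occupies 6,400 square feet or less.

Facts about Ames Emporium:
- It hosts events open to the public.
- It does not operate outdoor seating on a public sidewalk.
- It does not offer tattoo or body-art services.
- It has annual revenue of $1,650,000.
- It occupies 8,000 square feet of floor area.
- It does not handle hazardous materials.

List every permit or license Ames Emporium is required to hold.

§18.1 hosts events open to the public; revenue $1,650,000 > $1,625,000 → Commercial Permit required.
§18.2 does not handle hazardous materials; hosts events open to the public → Commercial License not required.
§18.3 does not handle hazardous materials; floor area 8,000 square feet ≥ 6,400 square feet → Trade Certificate not required.
§18.4 does not offer tattoo or body-art services → Standard Authorization not required.
§18.5 does not operate outdoor seating on a public sidewalk; floor area 8,000 square feet ≤ 11,200 square feet → Commercial Permit exemption does not apply.
§18.6 floor area 8,000 square feet ≥ 6,600 square feet → Commercial Certificate not required.
§18.7 floor area 8,000 square feet > 6,400 square feet → Regulatory Registration not required.

Commercial Permit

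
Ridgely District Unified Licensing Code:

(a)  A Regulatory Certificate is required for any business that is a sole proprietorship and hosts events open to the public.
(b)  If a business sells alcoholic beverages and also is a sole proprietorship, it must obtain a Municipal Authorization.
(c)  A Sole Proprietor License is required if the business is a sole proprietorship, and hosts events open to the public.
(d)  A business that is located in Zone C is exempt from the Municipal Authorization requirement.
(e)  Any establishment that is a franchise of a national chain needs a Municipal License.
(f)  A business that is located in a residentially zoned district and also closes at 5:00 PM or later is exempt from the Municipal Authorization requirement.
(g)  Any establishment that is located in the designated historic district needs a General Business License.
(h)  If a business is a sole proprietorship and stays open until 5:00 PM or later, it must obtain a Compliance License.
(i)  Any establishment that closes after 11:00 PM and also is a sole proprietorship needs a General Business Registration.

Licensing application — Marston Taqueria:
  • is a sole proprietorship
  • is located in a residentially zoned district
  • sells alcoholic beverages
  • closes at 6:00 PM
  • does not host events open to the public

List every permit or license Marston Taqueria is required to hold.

(a) is a sole proprietorship; does not host events open to the public → Regulatory Certificate not required.
(b) sells alcoholic beverages; is a sole proprietorship → Municipal Authorization required.
(c) is a sole proprietorship; does not host events open to the public → Sole Proprietor License not required.
(d) is located in a residentially zoned district (not: is located in Zone C) → Municipal Authorization exemption does not apply.
(e) is a sole proprietorship (not: is a franchise of a national chain) → Municipal License not required.
(f) is located in a residentially zoned district; closes 6:00 PM, after 5:00 PM → exempt from Municipal Authorization.
(g) is located in a residentially zoned district (not: is located in the designated historic district) → General Business License not required.
(h) is a sole proprietorship; closes 6:00 PM, after 5:00 PM → Compliance License required.
(i) closes 6:00 PM, at/before 11:00 PM; is a sole proprietorship → General Business Registration not required.

Compliance License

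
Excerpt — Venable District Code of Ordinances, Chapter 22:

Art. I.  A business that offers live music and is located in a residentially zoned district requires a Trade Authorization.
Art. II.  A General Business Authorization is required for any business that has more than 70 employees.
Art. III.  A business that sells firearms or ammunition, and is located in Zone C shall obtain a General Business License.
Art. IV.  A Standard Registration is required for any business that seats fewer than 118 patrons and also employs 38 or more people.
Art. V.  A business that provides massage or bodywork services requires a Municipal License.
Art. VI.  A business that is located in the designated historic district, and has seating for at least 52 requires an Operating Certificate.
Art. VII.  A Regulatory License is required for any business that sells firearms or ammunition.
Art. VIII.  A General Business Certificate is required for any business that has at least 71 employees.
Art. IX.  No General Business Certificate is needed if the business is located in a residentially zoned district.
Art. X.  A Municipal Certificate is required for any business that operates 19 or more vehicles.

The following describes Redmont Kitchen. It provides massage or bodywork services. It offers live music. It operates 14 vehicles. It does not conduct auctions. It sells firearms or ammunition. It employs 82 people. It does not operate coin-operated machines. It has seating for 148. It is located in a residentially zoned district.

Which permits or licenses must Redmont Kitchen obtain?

General Business Authorization, Municipal License, Regulatory License, Trade Authorization

Art. I. offers live music; is located in a residentially zoned district → Trade Authorization required.
Art. II. employees 82 > 70 → General Business Authorization required.
Art. III. sells firearms or ammunition; is located in a residentially zoned district (not: is located in Zone C) → General Business License not required.
Art. IV. seating 148 ≥ 118; employees 82 ≥ 38 → Standard Registration not required.
Art. V. provides massage or bodywork services → Municipal License required.
Art. VI. is located in a residentially zoned district (not: is located in the designated historic district); seating 148 ≥ 52 → Operating Certificate not required.
Art. VII. sells firearms or ammunition → Regulatory License required.
Art. VIII. employees 82 ≥ 71 → General Business Certificate required.
Art. IX. is located in a residentially zoned district → exempt from General Business Certificate.
Art. X. vehicles 14 < 19 → Municipal Certificate not required.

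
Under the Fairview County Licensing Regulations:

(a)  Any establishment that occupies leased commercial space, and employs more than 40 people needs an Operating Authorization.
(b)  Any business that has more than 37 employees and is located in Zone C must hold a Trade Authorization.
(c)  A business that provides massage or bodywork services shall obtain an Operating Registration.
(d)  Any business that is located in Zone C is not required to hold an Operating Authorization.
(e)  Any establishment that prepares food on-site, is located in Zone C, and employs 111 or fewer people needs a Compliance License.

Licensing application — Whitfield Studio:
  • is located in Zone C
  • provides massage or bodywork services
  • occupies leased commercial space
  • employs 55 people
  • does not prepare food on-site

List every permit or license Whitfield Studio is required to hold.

(a) occupies leased commercial space; employees 55 > 40 → Operating Authorization required.
(b) employees 55 > 37; is located in Zone C → Trade Authorization required.
(c) provides massage or bodywork services → Operating Registration required.
(d) is located in Zone C → exempt from Operating Authorization.
(e) does not prepare food on-site; is located in Zone C; employees 55 ≤ 111 → Compliance License not required.

Operating Registration, Trade Authorization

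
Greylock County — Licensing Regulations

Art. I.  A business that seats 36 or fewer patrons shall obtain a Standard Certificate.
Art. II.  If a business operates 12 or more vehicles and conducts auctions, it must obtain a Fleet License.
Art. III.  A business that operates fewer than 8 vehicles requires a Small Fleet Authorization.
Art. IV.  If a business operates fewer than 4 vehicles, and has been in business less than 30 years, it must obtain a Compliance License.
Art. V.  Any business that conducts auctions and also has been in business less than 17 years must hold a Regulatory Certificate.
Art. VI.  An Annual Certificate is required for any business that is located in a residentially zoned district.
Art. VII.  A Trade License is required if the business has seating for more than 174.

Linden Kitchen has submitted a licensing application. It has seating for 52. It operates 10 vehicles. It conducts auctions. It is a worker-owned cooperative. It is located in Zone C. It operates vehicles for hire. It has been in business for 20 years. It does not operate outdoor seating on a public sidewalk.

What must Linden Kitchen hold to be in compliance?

Art. I. seating 52 > 36 → Standard Certificate not required.
Art. II. vehicles 10 < 12; conducts auctions → Fleet License not required.
Art. III. vehicles 10 ≥ 8 → Small Fleet Authorization not required.
Art. IV. vehicles 10 ≥ 4; years in business 20 < 30 → Compliance License not required.
Art. V. conducts auctions; years in business 20 ≥ 17 → Regulatory Certificate not required.
Art. VI. is located in Zone C (not: is located in a residentially zoned district) → Annual Certificate not required.
Art. VII. seating 52 ≤ 174 → Trade License not required.

None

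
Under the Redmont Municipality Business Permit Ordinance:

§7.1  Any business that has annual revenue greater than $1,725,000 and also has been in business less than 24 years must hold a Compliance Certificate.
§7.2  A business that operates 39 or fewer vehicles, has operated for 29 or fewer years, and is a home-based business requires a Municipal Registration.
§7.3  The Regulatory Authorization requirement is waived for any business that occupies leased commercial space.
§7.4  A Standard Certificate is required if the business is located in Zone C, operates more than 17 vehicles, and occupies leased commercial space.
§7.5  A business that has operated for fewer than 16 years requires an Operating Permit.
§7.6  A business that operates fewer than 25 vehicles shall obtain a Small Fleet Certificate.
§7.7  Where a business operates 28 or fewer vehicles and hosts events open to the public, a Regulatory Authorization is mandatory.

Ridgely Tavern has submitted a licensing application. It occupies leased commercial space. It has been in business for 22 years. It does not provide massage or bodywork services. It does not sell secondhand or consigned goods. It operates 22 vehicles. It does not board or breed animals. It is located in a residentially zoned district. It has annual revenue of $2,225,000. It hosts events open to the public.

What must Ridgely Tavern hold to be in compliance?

Compliance Certificate, Small Fleet Certificate

§7.1 revenue $2,225,000 > $1,725,000; years in business 22 < 24 → Compliance Certificate required.
§7.2 vehicles 22 ≤ 39; years in business 22 ≤ 29; occupies leased commercial space (not: is a home-based business) → Municipal Registration not required.
§7.3 occupies leased commercial space → exempt from Regulatory Authorization.
§7.4 is located in a residentially zoned district (not: is located in Zone C); vehicles 22 > 17; occupies leased commercial space → Standard Certificate not required.
§7.5 years in business 22 ≥ 16 → Operating Permit not required.
§7.6 vehicles 22 < 25 → Small Fleet Certificate required.
§7.7 vehicles 22 ≤ 28; hosts events open to the public → Regulatory Authorization required.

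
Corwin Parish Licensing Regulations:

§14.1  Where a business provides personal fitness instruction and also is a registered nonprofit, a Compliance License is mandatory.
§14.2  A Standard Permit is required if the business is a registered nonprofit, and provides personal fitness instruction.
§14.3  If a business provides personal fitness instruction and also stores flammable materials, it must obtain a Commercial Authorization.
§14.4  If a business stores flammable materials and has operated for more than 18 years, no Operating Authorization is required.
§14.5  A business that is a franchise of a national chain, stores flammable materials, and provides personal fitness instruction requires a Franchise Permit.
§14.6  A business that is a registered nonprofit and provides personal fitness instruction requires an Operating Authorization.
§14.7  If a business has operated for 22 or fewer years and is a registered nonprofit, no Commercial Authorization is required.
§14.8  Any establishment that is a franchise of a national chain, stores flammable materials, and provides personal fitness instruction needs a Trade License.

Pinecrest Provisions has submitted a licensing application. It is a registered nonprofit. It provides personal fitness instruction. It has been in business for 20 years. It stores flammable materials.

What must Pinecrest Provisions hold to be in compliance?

§14.1 provides personal fitness instruction; is a registered nonprofit → Compliance License required.
§14.2 is a registered nonprofit; provides personal fitness instruction → Standard Permit required.
§14.3 provides personal fitness instruction; stores flammable materials → Commercial Authorization required.
§14.4 stores flammable materials; years in business 20 > 18 → exempt from Operating Authorization.
§14.5 is a registered nonprofit (not: is a franchise of a national chain); stores flammable materials; provides personal fitness instruction → Franchise Permit not required.
§14.6 is a registered nonprofit; provides personal fitness instruction → Operating Authorization required.
§14.7 years in business 20 ≤ 22; is a registered nonprofit → exempt from Commercial Authorization.
§14.8 is a registered nonprofit (not: is a franchise of a national chain); stores flammable materials; provides personal fitness instruction → Trade License not required.

Compliance License, Standard Permit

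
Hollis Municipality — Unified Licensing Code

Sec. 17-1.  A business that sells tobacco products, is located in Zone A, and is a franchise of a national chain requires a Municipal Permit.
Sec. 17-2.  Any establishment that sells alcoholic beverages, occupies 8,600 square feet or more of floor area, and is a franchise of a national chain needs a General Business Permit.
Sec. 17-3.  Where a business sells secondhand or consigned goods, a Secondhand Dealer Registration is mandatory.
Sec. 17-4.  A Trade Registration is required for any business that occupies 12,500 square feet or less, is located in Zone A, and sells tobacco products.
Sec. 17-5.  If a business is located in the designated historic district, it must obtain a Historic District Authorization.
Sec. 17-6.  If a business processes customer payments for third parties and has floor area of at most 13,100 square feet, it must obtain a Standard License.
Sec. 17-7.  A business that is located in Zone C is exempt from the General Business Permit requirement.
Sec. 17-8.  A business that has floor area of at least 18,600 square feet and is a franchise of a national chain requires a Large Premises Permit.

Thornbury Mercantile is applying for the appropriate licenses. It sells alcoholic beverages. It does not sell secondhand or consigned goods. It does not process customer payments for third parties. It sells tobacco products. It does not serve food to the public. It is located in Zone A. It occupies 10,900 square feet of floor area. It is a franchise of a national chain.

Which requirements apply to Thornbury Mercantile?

General Business Permit, Municipal Permit, Trade Registration

Sec. 17-1. sells tobacco products; is located in Zone A; is a franchise of a national chain → Municipal Permit required.
Sec. 17-2. sells alcoholic beverages; floor area 10,900 square feet ≥ 8,600 square feet; is a franchise of a national chain → General Business Permit required.
Sec. 17-3. does not sell secondhand or consigned goods → Secondhand Dealer Registration not required.
Sec. 17-4. floor area 10,900 square feet ≤ 12,500 square feet; is located in Zone A; sells tobacco products → Trade Registration required.
Sec. 17-5. is located in Zone A (not: is located in the designated historic district) → Historic District Authorization not required.
Sec. 17-6. does not process customer payments for third parties; floor area 10,900 square feet ≤ 13,100 square feet → Standard License not required.
Sec. 17-7. is located in Zone A (not: is located in Zone C) → General Business Permit exemption does not apply.
Sec. 17-8. floor area 10,900 square feet < 18,600 square feet; is a franchise of a national chain → Large Premises Permit not required.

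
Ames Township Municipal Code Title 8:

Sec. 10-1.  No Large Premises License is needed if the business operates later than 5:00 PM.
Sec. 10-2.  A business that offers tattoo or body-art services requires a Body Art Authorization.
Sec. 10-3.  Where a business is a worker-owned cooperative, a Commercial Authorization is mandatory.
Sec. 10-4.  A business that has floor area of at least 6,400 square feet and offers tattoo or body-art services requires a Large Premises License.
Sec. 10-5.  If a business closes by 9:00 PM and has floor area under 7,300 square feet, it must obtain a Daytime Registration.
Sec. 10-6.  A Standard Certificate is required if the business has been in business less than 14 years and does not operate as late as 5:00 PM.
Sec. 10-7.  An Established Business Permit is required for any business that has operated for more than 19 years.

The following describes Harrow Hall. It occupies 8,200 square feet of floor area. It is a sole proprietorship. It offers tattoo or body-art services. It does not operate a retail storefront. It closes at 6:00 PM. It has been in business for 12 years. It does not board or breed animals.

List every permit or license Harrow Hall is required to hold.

Body Art Authorization

Sec. 10-1. closes 6:00 PM, after 5:00 PM → exempt from Large Premises License.
Sec. 10-2. offers tattoo or body-art services → Body Art Authorization required.
Sec. 10-3. is a sole proprietorship (not: is a worker-owned cooperative) → Commercial Authorization not required.
Sec. 10-4. floor area 8,200 square feet ≥ 6,400 square feet; offers tattoo or body-art services → Large Premises License required.
Sec. 10-5. closes 6:00 PM, at/before 9:00 PM; floor area 8,200 square feet ≥ 7,300 square feet → Daytime Registration not required.
Sec. 10-6. years in business 12 < 14; closes 6:00 PM, after 5:00 PM → Standard Certificate not required.
Sec. 10-7. years in business 12 ≤ 19 → Established Business Permit not required.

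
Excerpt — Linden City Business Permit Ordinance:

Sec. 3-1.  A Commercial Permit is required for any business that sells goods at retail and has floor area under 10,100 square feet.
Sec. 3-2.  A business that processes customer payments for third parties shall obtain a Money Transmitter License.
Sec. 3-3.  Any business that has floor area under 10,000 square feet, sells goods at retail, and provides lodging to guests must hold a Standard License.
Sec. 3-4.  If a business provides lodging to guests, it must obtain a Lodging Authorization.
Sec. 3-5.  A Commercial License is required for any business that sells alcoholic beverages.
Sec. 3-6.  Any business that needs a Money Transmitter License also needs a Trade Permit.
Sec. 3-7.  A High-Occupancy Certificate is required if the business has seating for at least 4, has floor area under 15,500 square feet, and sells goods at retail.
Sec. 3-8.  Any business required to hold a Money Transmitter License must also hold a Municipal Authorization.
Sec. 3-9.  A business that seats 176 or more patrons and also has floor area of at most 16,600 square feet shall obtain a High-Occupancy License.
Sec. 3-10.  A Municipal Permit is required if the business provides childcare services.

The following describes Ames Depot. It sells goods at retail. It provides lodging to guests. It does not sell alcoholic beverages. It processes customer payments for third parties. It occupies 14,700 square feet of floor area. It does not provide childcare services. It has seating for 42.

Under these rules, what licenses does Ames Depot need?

High-Occupancy Certificate, Lodging Authorization, Money Transmitter License, Municipal Authorization, Trade Permit

Sec. 3-1. sells goods at retail; floor area 14,700 square feet ≥ 10,100 square feet → Commercial Permit not required.
Sec. 3-2. processes customer payments for third parties → Money Transmitter License required.
Sec. 3-3. floor area 14,700 square feet ≥ 10,000 square feet; sells goods at retail; provides lodging to guests → Standard License not required.
Sec. 3-4. provides lodging to guests → Lodging Authorization required.
Sec. 3-5. does not sell alcoholic beverages → Commercial License not required.
Sec. 3-6. Money Transmitter License is required → Trade Permit also required.
Sec. 3-7. seating 42 ≥ 4; floor area 14,700 square feet < 15,500 square feet; sells goods at retail → High-Occupancy Certificate required.
Sec. 3-8. Money Transmitter License is required → Municipal Authorization also required.
Sec. 3-9. seating 42 < 176; floor area 14,700 square feet ≤ 16,600 square feet → High-Occupancy License not required.
Sec. 3-10. does not provide childcare services → Municipal Permit not required.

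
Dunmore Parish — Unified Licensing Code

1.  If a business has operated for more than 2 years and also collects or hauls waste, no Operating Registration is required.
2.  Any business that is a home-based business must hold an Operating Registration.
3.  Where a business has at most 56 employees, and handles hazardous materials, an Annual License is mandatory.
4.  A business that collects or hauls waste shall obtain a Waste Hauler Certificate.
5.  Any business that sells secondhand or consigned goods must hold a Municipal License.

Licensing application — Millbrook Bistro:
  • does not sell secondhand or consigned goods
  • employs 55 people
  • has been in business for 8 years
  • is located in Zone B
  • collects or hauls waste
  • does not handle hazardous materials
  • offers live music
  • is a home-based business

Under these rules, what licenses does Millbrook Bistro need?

1. years in business 8 > 2; collects or hauls waste → exempt from Operating Registration.
2. is a home-based business → Operating Registration required.
3. employees 55 ≤ 56; does not handle hazardous materials → Annual License not required.
4. collects or hauls waste → Waste Hauler Certificate required.
5. does not sell secondhand or consigned goods → Municipal License not required.

Waste Hauler Certificate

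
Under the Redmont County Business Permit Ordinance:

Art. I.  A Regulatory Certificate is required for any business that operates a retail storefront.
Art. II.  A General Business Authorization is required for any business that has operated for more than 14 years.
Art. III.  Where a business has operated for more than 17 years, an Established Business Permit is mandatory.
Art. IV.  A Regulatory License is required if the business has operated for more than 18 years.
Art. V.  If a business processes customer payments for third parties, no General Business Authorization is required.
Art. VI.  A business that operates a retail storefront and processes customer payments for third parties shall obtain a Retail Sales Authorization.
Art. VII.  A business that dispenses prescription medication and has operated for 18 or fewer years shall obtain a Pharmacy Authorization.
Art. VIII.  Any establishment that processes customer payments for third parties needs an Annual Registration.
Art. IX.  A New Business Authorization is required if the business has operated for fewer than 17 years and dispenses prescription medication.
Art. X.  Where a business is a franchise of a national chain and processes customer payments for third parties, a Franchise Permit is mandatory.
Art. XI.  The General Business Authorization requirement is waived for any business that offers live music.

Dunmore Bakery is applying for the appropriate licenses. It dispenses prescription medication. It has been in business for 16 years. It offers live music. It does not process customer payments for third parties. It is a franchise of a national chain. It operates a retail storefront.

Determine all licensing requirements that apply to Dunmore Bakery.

New Business Authorization, Pharmacy Authorization, Regulatory Certificate

Art. I. operates a retail storefront → Regulatory Certificate required.
Art. II. years in business 16 > 14 → General Business Authorization required.
Art. III. years in business 16 ≤ 17 → Established Business Permit not required.
Art. IV. years in business 16 ≤ 18 → Regulatory License not required.
Art. V. does not process customer payments for third parties → General Business Authorization exemption does not apply.
Art. VI. operates a retail storefront; does not process customer payments for third parties → Retail Sales Authorization not required.
Art. VII. dispenses prescription medication; years in business 16 ≤ 18 → Pharmacy Authorization required.
Art. VIII. does not process customer payments for third parties → Annual Registration not required.
Art. IX. years in business 16 < 17; dispenses prescription medication → New Business Authorization required.
Art. X. is a franchise of a national chain; does not process customer payments for third parties → Franchise Permit not required.
Art. XI. offers live music → exempt from General Business Authorization.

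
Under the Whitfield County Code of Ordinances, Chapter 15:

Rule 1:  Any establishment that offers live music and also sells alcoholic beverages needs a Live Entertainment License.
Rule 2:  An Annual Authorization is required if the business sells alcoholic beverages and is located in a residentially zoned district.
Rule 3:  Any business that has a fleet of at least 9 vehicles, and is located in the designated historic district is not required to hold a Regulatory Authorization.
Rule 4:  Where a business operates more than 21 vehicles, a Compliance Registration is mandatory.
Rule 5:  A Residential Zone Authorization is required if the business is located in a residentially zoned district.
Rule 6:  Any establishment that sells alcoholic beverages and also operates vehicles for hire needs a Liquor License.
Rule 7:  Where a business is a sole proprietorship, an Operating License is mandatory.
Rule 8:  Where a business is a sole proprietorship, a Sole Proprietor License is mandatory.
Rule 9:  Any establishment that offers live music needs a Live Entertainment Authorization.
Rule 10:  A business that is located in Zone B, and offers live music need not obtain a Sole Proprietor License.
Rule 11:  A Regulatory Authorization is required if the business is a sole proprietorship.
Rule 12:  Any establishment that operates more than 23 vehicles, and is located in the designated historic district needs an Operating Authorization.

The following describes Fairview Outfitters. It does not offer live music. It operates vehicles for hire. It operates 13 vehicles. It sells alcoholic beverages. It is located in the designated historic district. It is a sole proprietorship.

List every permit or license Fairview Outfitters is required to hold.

Rule 1: does not offer live music; sells alcoholic beverages → Live Entertainment License not required.
Rule 2: sells alcoholic beverages; is located in the designated historic district (not: is located in a residentially zoned district) → Annual Authorization not required.
Rule 3: vehicles 13 ≥ 9; is located in the designated historic district → exempt from Regulatory Authorization.
Rule 4: vehicles 13 ≤ 21 → Compliance Registration not required.
Rule 5: is located in the designated historic district (not: is located in a residentially zoned district) → Residential Zone Authorization not required.
Rule 6: sells alcoholic beverages; operates vehicles for hire → Liquor License required.
Rule 7: is a sole proprietorship → Operating License required.
Rule 8: is a sole proprietorship → Sole Proprietor License required.
Rule 9: does not offer live music → Live Entertainment Authorization not required.
Rule 10: is located in the designated historic district (not: is located in Zone B); does not offer live music → Sole Proprietor License exemption does not apply.
Rule 11: is a sole proprietorship → Regulatory Authorization required.
Rule 12: vehicles 13 ≤ 23; is located in the designated historic district → Operating Authorization not required.

Liquor License, Operating License, Sole Proprietor License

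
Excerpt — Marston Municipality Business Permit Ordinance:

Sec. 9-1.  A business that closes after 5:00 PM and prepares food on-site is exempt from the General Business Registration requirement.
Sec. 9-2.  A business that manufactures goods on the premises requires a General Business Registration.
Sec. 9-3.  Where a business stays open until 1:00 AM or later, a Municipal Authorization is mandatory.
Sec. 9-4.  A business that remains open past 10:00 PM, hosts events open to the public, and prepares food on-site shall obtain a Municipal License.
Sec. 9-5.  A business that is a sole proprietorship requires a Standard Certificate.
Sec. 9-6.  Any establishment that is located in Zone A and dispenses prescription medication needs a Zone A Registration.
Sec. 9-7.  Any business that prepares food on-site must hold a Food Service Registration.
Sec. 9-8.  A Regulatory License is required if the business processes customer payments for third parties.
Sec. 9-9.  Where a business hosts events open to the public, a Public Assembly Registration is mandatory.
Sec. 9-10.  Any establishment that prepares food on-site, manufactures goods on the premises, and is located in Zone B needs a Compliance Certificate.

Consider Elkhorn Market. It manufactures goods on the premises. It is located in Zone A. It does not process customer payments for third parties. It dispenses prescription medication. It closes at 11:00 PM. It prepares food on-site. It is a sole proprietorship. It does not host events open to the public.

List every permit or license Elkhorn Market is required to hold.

Sec. 9-1. closes 11:00 PM, after 5:00 PM; prepares food on-site → exempt from General Business Registration.
Sec. 9-2. manufactures goods on the premises → General Business Registration required.
Sec. 9-3. closes 11:00 PM, at/before 1:00 AM → Municipal Authorization not required.
Sec. 9-4. closes 11:00 PM, after 10:00 PM; does not host events open to the public; prepares food on-site → Municipal License not required.
Sec. 9-5. is a sole proprietorship → Standard Certificate required.
Sec. 9-6. is located in Zone A; dispenses prescription medication → Zone A Registration required.
Sec. 9-7. prepares food on-site → Food Service Registration required.
Sec. 9-8. does not process customer payments for third parties → Regulatory License not required.
Sec. 9-9. does not host events open to the public → Public Assembly Registration not required.
Sec. 9-10. prepares food on-site; manufactures goods on the premises; is located in Zone A (not: is located in Zone B) → Compliance Certificate not required.

Food Service Registration, Standard Certificate, Zone A Registration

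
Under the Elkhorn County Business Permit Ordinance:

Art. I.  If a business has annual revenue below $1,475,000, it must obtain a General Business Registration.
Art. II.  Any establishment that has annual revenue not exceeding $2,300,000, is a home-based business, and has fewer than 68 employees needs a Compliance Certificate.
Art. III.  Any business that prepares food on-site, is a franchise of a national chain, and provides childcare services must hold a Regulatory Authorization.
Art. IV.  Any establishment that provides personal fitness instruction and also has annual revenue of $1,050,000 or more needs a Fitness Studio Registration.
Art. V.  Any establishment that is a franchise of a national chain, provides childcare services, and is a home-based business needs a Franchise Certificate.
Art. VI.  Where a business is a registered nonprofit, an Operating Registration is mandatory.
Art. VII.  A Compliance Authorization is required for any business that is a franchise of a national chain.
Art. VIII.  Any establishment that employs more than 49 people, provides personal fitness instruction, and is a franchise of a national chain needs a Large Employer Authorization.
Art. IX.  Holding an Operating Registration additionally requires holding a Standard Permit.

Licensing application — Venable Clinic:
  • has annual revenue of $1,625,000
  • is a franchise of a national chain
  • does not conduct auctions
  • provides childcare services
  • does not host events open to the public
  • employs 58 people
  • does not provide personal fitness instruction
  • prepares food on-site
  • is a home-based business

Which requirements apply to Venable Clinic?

Compliance Authorization, Compliance Certificate, Franchise Certificate, Regulatory Authorization

Art. I. revenue $1,625,000 ≥ $1,475,000 → General Business Registration not required.
Art. II. revenue $1,625,000 ≤ $2,300,000; is a home-based business; employees 58 < 68 → Compliance Certificate required.
Art. III. prepares food on-site; is a franchise of a national chain; provides childcare services → Regulatory Authorization required.
Art. IV. does not provide personal fitness instruction; revenue $1,625,000 ≥ $1,050,000 → Fitness Studio Registration not required.
Art. V. is a franchise of a national chain; provides childcare services; is a home-based business → Franchise Certificate required.
Art. VI. is a franchise of a national chain (not: is a registered nonprofit) → Operating Registration not required.
Art. VII. is a franchise of a national chain → Compliance Authorization required.
Art. VIII. employees 58 > 49; does not provide personal fitness instruction; is a franchise of a national chain → Large Employer Authorization not required.
Art. IX. Operating Registration is not required → no effect.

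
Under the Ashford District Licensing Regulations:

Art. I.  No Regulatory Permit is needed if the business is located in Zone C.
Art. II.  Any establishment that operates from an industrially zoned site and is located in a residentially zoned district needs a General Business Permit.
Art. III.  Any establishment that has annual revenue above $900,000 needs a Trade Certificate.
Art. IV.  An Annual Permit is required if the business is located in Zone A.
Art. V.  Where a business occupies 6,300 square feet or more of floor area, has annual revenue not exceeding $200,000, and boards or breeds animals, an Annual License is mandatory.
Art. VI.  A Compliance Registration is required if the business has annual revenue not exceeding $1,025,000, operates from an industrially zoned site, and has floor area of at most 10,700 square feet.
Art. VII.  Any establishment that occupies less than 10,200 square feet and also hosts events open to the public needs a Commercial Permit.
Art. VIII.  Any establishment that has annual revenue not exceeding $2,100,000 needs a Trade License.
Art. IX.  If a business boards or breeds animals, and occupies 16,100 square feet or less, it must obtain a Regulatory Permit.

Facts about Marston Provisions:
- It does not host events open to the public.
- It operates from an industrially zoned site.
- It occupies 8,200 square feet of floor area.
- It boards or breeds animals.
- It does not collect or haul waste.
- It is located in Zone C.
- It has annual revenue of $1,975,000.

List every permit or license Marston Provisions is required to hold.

Trade Certificate, Trade License

Art. I. is located in Zone C → exempt from Regulatory Permit.
Art. II. operates from an industrially zoned site; is located in Zone C (not: is located in a residentially zoned district) → General Business Permit not required.
Art. III. revenue $1,975,000 > $900,000 → Trade Certificate required.
Art. IV. is located in Zone C (not: is located in Zone A) → Annual Permit not required.
Art. V. floor area 8,200 square feet ≥ 6,300 square feet; revenue $1,975,000 > $200,000; boards or breeds animals → Annual License not required.
Art. VI. revenue $1,975,000 > $1,025,000; operates from an industrially zoned site; floor area 8,200 square feet ≤ 10,700 square feet → Compliance Registration not required.
Art. VII. floor area 8,200 square feet < 10,200 square feet; does not host events open to the public → Commercial Permit not required.
Art. VIII. revenue $1,975,000 ≤ $2,100,000 → Trade License required.
Art. IX. boards or breeds animals; floor area 8,200 square feet ≤ 16,100 square feet → Regulatory Permit required.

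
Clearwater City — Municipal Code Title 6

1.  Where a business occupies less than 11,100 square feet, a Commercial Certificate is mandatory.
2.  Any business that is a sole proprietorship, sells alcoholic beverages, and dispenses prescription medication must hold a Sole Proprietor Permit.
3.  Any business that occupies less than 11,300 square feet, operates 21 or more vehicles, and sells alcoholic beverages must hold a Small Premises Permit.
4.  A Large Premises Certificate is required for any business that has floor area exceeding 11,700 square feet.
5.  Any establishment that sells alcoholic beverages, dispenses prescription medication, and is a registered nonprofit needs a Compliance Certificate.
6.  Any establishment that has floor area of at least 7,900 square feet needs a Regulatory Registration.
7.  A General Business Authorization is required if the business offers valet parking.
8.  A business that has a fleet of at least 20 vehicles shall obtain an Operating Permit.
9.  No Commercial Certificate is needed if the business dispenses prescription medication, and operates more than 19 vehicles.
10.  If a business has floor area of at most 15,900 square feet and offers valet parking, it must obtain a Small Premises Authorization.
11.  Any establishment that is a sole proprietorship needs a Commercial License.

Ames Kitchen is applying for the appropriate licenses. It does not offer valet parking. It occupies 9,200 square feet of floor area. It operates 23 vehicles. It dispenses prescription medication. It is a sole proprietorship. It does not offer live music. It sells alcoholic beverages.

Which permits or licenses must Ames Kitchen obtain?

1. floor area 9,200 square feet < 11,100 square feet → Commercial Certificate required.
2. is a sole proprietorship; sells alcoholic beverages; dispenses prescription medication → Sole Proprietor Permit required.
3. floor area 9,200 square feet < 11,300 square feet; vehicles 23 ≥ 21; sells alcoholic beverages → Small Premises Permit required.
4. floor area 9,200 square feet ≤ 11,700 square feet → Large Premises Certificate not required.
5. sells alcoholic beverages; dispenses prescription medication; is a sole proprietorship (not: is a registered nonprofit) → Compliance Certificate not required.
6. floor area 9,200 square feet ≥ 7,900 square feet → Regulatory Registration required.
7. does not offer valet parking → General Business Authorization not required.
8. vehicles 23 ≥ 20 → Operating Permit required.
9. dispenses prescription medication; vehicles 23 > 19 → exempt from Commercial Certificate.
10. floor area 9,200 square feet ≤ 15,900 square feet; does not offer valet parking → Small Premises Authorization not required.
11. is a sole proprietorship → Commercial License required.

Commercial License, Operating Permit, Regulatory Registration, Small Premises Permit, Sole Proprietor Permit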